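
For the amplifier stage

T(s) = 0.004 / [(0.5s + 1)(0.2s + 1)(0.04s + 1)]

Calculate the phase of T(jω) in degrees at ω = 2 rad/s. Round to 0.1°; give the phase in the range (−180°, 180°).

-71.4°

At ω = 2 rad/s:
pole (1 + j2·0.5) = 1 + j1 → |·| ≈ 1.4142, ∠ ≈ 45.00°
pole (1 + j2·0.2) = 1 + j0.4 → |·| ≈ 1.077, ∠ ≈ 21.80°
pole (1 + j2·0.04) = 1 + j0.08 → |·| ≈ 1.0032, ∠ ≈ 4.57°
∠T = (0°) − (45.00° + 21.80° + 4.57°) = -71.37°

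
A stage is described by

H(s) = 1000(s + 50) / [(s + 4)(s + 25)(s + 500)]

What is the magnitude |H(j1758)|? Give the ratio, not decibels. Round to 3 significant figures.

0.000311

At s = jω = j1758:
zero (s+50): 50 + j1758 → |·| = √(50²+1758²) = √3093064 ≈ 1758.7, ∠ = arctan(1758/50) ≈ 88.37°
pole (s+4): 4 + j1758 → |·| = √(4²+1758²) = √3090580 ≈ 1758, ∠ = arctan(1758/4) ≈ 89.87°
pole (s+25): 25 + j1758 → |·| = √(25²+1758²) = √3091189 ≈ 1758.2, ∠ = arctan(1758/25) ≈ 89.19°
pole (s+500): 500 + j1758 → |·| = √(500²+1758²) = √3340564 ≈ 1827.7, ∠ = arctan(1758/500) ≈ 74.12°
|H| = 1000 · 1758.7 / 5.6493e+09 ≈ 0.00031131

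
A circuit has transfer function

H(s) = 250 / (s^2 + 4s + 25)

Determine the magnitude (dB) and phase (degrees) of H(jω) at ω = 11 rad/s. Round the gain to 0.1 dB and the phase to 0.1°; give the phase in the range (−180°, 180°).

7.5 dB, -155.4°

At s = jω = j11:
quadratic: (j11)² + 4·j11 + 25 = -96 + j44 → |·| ≈ 105.6, ∠ ≈ 155.38°
|H| = 250 / 105.6 ≈ 2.3674
Gain = 20 log₁₀(2.3674) ≈ 7.49 dB
∠H = 0.00° − 155.38° = -155.38°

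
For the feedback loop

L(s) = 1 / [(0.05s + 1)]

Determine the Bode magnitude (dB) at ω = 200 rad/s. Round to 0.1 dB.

At ω = 200 rad/s:
pole (1 + j200·0.05) = 1 + j10 → |·| ≈ 10.05, ∠ ≈ 84.29°
|L| = 1 · 1 / (10.05) ≈ 0.099502
Gain = 20 log₁₀(0.099502) ≈ -20.04 dB

-20.0 dB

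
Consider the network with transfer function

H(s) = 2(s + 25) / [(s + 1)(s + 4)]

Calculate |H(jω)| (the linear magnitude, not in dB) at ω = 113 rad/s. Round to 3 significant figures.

0.0181

At s = jω = j113:
zero (s+25): 25 + j113 → |·| = √(25²+113²) = √13394 ≈ 115.73, ∠ = arctan(113/25) ≈ 77.52°
pole (s+1): 1 + j113 → |·| = √(1²+113²) = √12770 ≈ 113, ∠ = arctan(113/1) ≈ 89.49°
pole (s+4): 4 + j113 → |·| = √(4²+113²) = √12785 ≈ 113.07, ∠ = arctan(113/4) ≈ 87.97°
|H| = 2 · 115.73 / 12777 ≈ 0.018115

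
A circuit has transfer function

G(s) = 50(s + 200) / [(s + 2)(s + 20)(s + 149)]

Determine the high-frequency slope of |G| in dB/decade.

-40 dB/decade

Each pole contributes −20 dB/decade at high frequency; each zero contributes +20 dB/decade.
Net: 1 zero(s) − 3 pole(s) → -40 dB/decade.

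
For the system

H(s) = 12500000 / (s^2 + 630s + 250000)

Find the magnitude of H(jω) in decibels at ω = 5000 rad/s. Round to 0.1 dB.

-6.0 dB

At s = jω = j5000:
quadratic: (j5000)² + 630·j5000 + 250000 = -24750000 + j3150000 → |·| ≈ 2.495e+07, ∠ ≈ 172.75°
|H| = 12500000 / 2.495e+07 ≈ 0.501
Gain = 20 log₁₀(0.501) ≈ -6.00 dB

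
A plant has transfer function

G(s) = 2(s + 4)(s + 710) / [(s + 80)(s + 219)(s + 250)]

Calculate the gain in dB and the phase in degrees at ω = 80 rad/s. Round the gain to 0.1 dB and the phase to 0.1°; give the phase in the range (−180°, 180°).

-35.6 dB, 10.8°

At s = jω = j80:
zero (s+4): 4 + j80 → |·| = √(4²+80²) = √6416 ≈ 80.1, ∠ = arctan(80/4) ≈ 87.14°
zero (s+710): 710 + j80 → |·| = √(710²+80²) = √510500 ≈ 714.49, ∠ = arctan(80/710) ≈ 6.43°
pole (s+80): 80 + j80 → |·| = √(80²+80²) = √12800 ≈ 113.14, ∠ = arctan(80/80) ≈ 45.00°
pole (s+219): 219 + j80 → |·| = √(219²+80²) = √54361 ≈ 233.15, ∠ = arctan(80/219) ≈ 20.07°
pole (s+250): 250 + j80 → |·| = √(250²+80²) = √68900 ≈ 262.49, ∠ = arctan(80/250) ≈ 17.74°
|G| = 2 · 57231 / 6.9241e+06 ≈ 0.016531
Gain = 20 log₁₀(0.016531) ≈ -35.63 dB
∠G = 93.57° − 82.81° = 10.76°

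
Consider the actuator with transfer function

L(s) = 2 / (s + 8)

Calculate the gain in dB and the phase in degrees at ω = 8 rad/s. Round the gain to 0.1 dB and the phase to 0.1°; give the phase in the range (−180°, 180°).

At s = jω = j8:
pole (s+8): 8 + j8 → |·| = √(8²+8²) = √128 ≈ 11.314, ∠ = arctan(8/8) ≈ 45.00°
|L| = 2 / 11.314 ≈ 0.17677
Gain = 20 log₁₀(0.17677) ≈ -15.05 dB
∠L = 0.00° − 45.00° = -45.00°

-15.1 dB, -45.0°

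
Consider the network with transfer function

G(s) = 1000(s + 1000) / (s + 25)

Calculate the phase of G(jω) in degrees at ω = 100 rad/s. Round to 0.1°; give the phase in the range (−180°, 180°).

-70.3°

At s = jω = j100:
zero (s+1000): 1000 + j100 → |·| = √(1000²+100²) = √1010000 ≈ 1005, ∠ = arctan(100/1000) ≈ 5.71°
pole (s+25): 25 + j100 → |·| = √(25²+100²) = √10625 ≈ 103.08, ∠ = arctan(100/25) ≈ 75.96°
∠G = 5.71° − 75.96° = -70.25°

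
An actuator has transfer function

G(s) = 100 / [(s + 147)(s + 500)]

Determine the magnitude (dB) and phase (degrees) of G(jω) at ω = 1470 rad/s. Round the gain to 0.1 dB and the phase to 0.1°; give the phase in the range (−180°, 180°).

At s = jω = j1470:
pole (s+147): 147 + j1470 → |·| = √(147²+1470²) = √2182509 ≈ 1477.3, ∠ = arctan(1470/147) ≈ 84.29°
pole (s+500): 500 + j1470 → |·| = √(500²+1470²) = √2410900 ≈ 1552.7, ∠ = arctan(1470/500) ≈ 71.21°
|G| = 100 / 2.2938e+06 ≈ 4.3596e-05
Gain = 20 log₁₀(4.3596e-05) ≈ -87.21 dB
∠G = 0.00° − 155.50° = -155.50°

-87.2 dB, -155.5°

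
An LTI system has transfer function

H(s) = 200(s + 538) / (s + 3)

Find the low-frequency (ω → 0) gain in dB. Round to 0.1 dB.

H(0) = 200·538 / (3) ≈ 35867
20 log₁₀(35867) ≈ 91.09 dB

91.1 dB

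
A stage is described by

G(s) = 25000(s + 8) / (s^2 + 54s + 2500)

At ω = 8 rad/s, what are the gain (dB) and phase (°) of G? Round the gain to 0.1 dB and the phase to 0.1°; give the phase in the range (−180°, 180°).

41.2 dB, 34.9°

At s = jω = j8:
zero (s+8): 8 + j8 → |·| = √(8²+8²) = √128 ≈ 11.314, ∠ = arctan(8/8) ≈ 45.00°
quadratic: (j8)² + 54·j8 + 2500 = 2436 + j432 → |·| ≈ 2474, ∠ ≈ 10.06°
|G| = 25000 · 11.314 / 2474 ≈ 114.33
Gain = 20 log₁₀(114.33) ≈ 41.16 dB
∠G = 45.00° − 10.06° = 34.94°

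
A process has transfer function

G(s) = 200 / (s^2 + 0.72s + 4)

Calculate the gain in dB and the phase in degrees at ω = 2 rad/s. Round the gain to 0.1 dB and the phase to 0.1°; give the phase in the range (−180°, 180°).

42.9 dB, -90.0°

At s = jω = j2:
quadratic: (j2)² + 0.72·j2 + 4 = 0 + j1.44 → |·| ≈ 1.44, ∠ ≈ 90.00°
|G| = 200 / 1.44 ≈ 138.89
Gain = 20 log₁₀(138.89) ≈ 42.85 dB
∠G = 0.00° − 90.00° = -90.00°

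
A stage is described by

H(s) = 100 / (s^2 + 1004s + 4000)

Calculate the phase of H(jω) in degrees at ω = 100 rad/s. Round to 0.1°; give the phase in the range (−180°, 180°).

-93.4°

Substitute s = j100:
Numerator: 100 = 100 + j0
Denominator: (j100)^2 + 1004(j100) + 4000 = -6000 + j100400
|N| = √(100² + 0²) ≈ 100, ∠N ≈ 0.00°
|D| = √(6000² + 100400²) ≈ 1.0058e+05, ∠D ≈ 93.42°
∠H = 0.00° − 93.42° = -93.42°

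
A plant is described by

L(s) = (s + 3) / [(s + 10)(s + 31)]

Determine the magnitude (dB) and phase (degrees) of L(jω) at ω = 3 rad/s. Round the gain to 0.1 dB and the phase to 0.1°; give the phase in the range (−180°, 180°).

At s = jω = j3:
zero (s+3): 3 + j3 → |·| = √(3²+3²) = √18 ≈ 4.2426, ∠ = arctan(3/3) ≈ 45.00°
pole (s+10): 10 + j3 → |·| = √(10²+3²) = √109 ≈ 10.44, ∠ = arctan(3/10) ≈ 16.70°
pole (s+31): 31 + j3 → |·| = √(31²+3²) = √970 ≈ 31.145, ∠ = arctan(3/31) ≈ 5.53°
|L| = 1 · 4.2426 / 325.15 ≈ 0.013048
Gain = 20 log₁₀(0.013048) ≈ -37.69 dB
∠L = 45.00° − 22.23° = 22.77°

-37.7 dB, 22.8°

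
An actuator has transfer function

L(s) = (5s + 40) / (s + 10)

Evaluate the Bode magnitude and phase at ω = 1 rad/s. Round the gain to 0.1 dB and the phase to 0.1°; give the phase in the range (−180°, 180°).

12.1 dB, 1.4°

Substitute s = j1:
Numerator: 5(j1) + 40 = 40 + j5
Denominator: (j1) + 10 = 10 + j1
|N| = √(40² + 5²) ≈ 40.311, ∠N ≈ 7.13°
|D| = √(10² + 1²) ≈ 10.05, ∠D ≈ 5.71°
|L| = 40.311 / 10.05 ≈ 4.011
Gain = 20 log₁₀(4.011) ≈ 12.07 dB
∠L = 7.13° − 5.71° = 1.42°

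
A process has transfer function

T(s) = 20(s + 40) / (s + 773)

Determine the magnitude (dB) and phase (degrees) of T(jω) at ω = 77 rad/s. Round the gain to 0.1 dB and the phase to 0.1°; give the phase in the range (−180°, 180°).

7.0 dB, 56.9°

At s = jω = j77:
zero (s+40): 40 + j77 → |·| = √(40²+77²) = √7529 ≈ 86.77, ∠ = arctan(77/40) ≈ 62.55°
pole (s+773): 773 + j77 → |·| = √(773²+77²) = √603458 ≈ 776.83, ∠ = arctan(77/773) ≈ 5.69°
|T| = 20 · 86.77 / 776.83 ≈ 2.234
Gain = 20 log₁₀(2.234) ≈ 6.98 dB
∠T = 62.55° − 5.69° = 56.86°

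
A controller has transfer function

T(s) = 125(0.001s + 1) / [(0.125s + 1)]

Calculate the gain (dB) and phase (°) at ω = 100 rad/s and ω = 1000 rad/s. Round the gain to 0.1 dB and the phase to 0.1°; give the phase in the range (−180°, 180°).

At ω = 100 rad/s:
zero (1 + j100·0.001) = 1 + j0.1 → |·| ≈ 1.005, ∠ ≈ 5.71°
pole (1 + j100·0.125) = 1 + j12.5 → |·| ≈ 12.54, ∠ ≈ 85.43°
|T| = 125 · 1.005 / (12.54) ≈ 10.018
Gain = 20 log₁₀(10.018) ≈ 20.02 dB
∠T = (5.71°) − (85.43°) = -79.72°

At ω = 1000 rad/s:
zero (1 + j1000·0.001) = 1 + j1 → |·| ≈ 1.4142, ∠ ≈ 45.00°
pole (1 + j1000·0.125) = 1 + j125 → |·| ≈ 125, ∠ ≈ 89.54°
|T| = 125 · 1.4142 / (125) ≈ 1.4142
Gain = 20 log₁₀(1.4142) ≈ 3.01 dB
∠T = (45.00°) − (89.54°) = -44.54°

ω = 100: 20.0 dB, -79.7°; ω = 1000: 3.0 dB, -44.5°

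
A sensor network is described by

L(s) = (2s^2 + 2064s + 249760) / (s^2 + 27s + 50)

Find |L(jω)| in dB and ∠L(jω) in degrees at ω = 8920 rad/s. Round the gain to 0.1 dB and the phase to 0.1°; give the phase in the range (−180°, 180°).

Substitute s = j8920:
Numerator: 2(j8920)^2 + 2064(j8920) + 249760 = -158883040 + j18410880
Denominator: (j8920)^2 + 27(j8920) + 50 = -79566350 + j240840
|N| = √(158883040² + 18410880²) ≈ 1.5995e+08, ∠N ≈ 173.39°
|D| = √(79566350² + 240840²) ≈ 7.9567e+07, ∠D ≈ 179.83°
|L| = 1.5995e+08 / 7.9567e+07 ≈ 2.0103
Gain = 20 log₁₀(2.0103) ≈ 6.07 dB
∠L = 173.39° − 179.83° = -6.44°

6.1 dB, -6.4°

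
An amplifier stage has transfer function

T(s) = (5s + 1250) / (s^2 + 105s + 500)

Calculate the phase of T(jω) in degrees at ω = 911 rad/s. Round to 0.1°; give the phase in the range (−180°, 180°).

Substitute s = j911:
Numerator: 5(j911) + 1250 = 1250 + j4555
Denominator: (j911)^2 + 105(j911) + 500 = -829421 + j95655
|N| = √(1250² + 4555²) ≈ 4723.4, ∠N ≈ 74.65°
|D| = √(829421² + 95655²) ≈ 8.3492e+05, ∠D ≈ 173.42°
∠T = 74.65° − 173.42° = -98.77°

-98.8°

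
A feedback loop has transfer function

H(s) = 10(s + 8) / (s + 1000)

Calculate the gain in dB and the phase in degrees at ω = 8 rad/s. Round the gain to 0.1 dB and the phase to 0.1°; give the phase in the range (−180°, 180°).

At s = jω = j8:
zero (s+8): 8 + j8 → |·| = √(8²+8²) = √128 ≈ 11.314, ∠ = arctan(8/8) ≈ 45.00°
pole (s+1000): 1000 + j8 → |·| = √(1000²+8²) = √1000064 ≈ 1000, ∠ = arctan(8/1000) ≈ 0.46°
|H| = 10 · 11.314 / 1000 ≈ 0.11314
Gain = 20 log₁₀(0.11314) ≈ -18.93 dB
∠H = 45.00° − 0.46° = 44.54°

-18.9 dB, 44.5°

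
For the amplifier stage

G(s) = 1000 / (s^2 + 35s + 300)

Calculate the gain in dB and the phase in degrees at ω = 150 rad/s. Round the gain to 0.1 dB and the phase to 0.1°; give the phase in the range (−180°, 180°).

-27.2 dB, -166.7°

Substitute s = j150:
Numerator: 1000 = 1000 + j0
Denominator: (j150)^2 + 35(j150) + 300 = -22200 + j5250
|N| = √(1000² + 0²) ≈ 1000, ∠N ≈ 0.00°
|D| = √(22200² + 5250²) ≈ 22812, ∠D ≈ 166.69°
|G| = 1000 / 22812 ≈ 0.043837
Gain = 20 log₁₀(0.043837) ≈ -27.16 dB
∠G = 0.00° − 166.69° = -166.69°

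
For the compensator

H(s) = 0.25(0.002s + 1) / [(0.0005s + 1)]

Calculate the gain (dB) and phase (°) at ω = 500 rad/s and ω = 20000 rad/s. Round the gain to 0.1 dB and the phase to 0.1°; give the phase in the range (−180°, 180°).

At ω = 500 rad/s:
zero (1 + j500·0.002) = 1 + j1 → |·| ≈ 1.4142, ∠ ≈ 45.00°
pole (1 + j500·0.0005) = 1 + j0.25 → |·| ≈ 1.0308, ∠ ≈ 14.04°
|H| = 0.25 · 1.4142 / (1.0308) ≈ 0.34299
Gain = 20 log₁₀(0.34299) ≈ -9.29 dB
∠H = (45.00°) − (14.04°) = 30.96°

At ω = 20000 rad/s:
zero (1 + j20000·0.002) = 1 + j40 → |·| ≈ 40.012, ∠ ≈ 88.57°
pole (1 + j20000·0.0005) = 1 + j10 → |·| ≈ 10.05, ∠ ≈ 84.29°
|H| = 0.25 · 40.012 / (10.05) ≈ 0.99532
Gain = 20 log₁₀(0.99532) ≈ -0.04 dB
∠H = (88.57°) − (84.29°) = 4.28°

ω = 500: -9.3 dB, 31.0°; ω = 20000: -0.0 dB, 4.3°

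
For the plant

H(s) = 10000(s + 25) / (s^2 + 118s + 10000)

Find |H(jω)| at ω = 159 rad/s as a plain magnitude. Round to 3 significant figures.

At s = jω = j159:
zero (s+25): 25 + j159 → |·| = √(25²+159²) = √25906 ≈ 160.95, ∠ = arctan(159/25) ≈ 81.06°
quadratic: (j159)² + 118·j159 + 10000 = -15281 + j18762 → |·| ≈ 24198, ∠ ≈ 129.16°
|H| = 10000 · 160.95 / 24198 ≈ 66.514

66.5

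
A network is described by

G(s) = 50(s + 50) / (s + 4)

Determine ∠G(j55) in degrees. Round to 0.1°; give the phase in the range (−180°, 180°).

-38.1°

At s = jω = j55:
zero (s+50): 50 + j55 → |·| = √(50²+55²) = √5525 ≈ 74.33, ∠ = arctan(55/50) ≈ 47.73°
pole (s+4): 4 + j55 → |·| = √(4²+55²) = √3041 ≈ 55.145, ∠ = arctan(55/4) ≈ 85.84°
∠G = 47.73° − 85.84° = -38.11°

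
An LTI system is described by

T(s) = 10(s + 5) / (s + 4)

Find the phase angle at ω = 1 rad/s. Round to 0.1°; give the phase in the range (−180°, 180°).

-2.7°

At s = jω = j1:
zero (s+5): 5 + j1 → |·| = √(5²+1²) = √26 ≈ 5.099, ∠ = arctan(1/5) ≈ 11.31°
pole (s+4): 4 + j1 → |·| = √(4²+1²) = √17 ≈ 4.1231, ∠ = arctan(1/4) ≈ 14.04°
∠T = 11.31° − 14.04° = -2.73°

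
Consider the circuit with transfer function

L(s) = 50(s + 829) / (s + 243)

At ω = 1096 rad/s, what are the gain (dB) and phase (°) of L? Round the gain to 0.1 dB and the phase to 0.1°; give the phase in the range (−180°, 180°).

35.7 dB, -24.6°

At s = jω = j1096:
zero (s+829): 829 + j1096 → |·| = √(829²+1096²) = √1888457 ≈ 1374.2, ∠ = arctan(1096/829) ≈ 52.90°
pole (s+243): 243 + j1096 → |·| = √(243²+1096²) = √1260265 ≈ 1122.6, ∠ = arctan(1096/243) ≈ 77.50°
|L| = 50 · 1374.2 / 1122.6 ≈ 61.206
Gain = 20 log₁₀(61.206) ≈ 35.74 dB
∠L = 52.90° − 77.50° = -24.60°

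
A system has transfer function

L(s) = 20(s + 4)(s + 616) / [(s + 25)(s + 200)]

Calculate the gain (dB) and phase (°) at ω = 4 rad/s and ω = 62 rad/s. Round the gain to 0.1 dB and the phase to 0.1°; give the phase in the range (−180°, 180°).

ω = 4: 22.8 dB, 35.1°; ω = 62: 34.8 dB, 6.8°

At s = jω = j4:
zero (s+4): 4 + j4 → |·| = √(4²+4²) = √32 ≈ 5.6569, ∠ = arctan(4/4) ≈ 45.00°
zero (s+616): 616 + j4 → |·| = √(616²+4²) = √379472 ≈ 616.01, ∠ = arctan(4/616) ≈ 0.37°
pole (s+25): 25 + j4 → |·| = √(25²+4²) = √641 ≈ 25.318, ∠ = arctan(4/25) ≈ 9.09°
pole (s+200): 200 + j4 → |·| = √(200²+4²) = √40016 ≈ 200.04, ∠ = arctan(4/200) ≈ 1.15°
|L| = 20 · 3484.7 / 5064.6 ≈ 13.761
Gain = 20 log₁₀(13.761) ≈ 22.77 dB
∠L = 45.37° − 10.24° = 35.13°

At s = jω = j62:
zero (s+4): 4 + j62 → |·| = √(4²+62²) = √3860 ≈ 62.129, ∠ = arctan(62/4) ≈ 86.31°
zero (s+616): 616 + j62 → |·| = √(616²+62²) = √383300 ≈ 619.11, ∠ = arctan(62/616) ≈ 5.75°
pole (s+25): 25 + j62 → |·| = √(25²+62²) = √4469 ≈ 66.851, ∠ = arctan(62/25) ≈ 68.04°
pole (s+200): 200 + j62 → |·| = √(200²+62²) = √43844 ≈ 209.39, ∠ = arctan(62/200) ≈ 17.22°
|L| = 20 · 38465 / 13998 ≈ 54.958
Gain = 20 log₁₀(54.958) ≈ 34.80 dB
∠L = 92.06° − 85.26° = 6.80°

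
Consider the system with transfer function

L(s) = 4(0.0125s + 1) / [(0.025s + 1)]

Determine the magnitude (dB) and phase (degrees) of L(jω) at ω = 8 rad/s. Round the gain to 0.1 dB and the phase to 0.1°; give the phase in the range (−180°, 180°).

11.9 dB, -5.6°

At ω = 8 rad/s:
zero (1 + j8·0.0125) = 1 + j0.1 → |·| ≈ 1.005, ∠ ≈ 5.71°
pole (1 + j8·0.025) = 1 + j0.2 → |·| ≈ 1.0198, ∠ ≈ 11.31°
|L| = 4 · 1.005 / (1.0198) ≈ 3.9419
Gain = 20 log₁₀(3.9419) ≈ 11.91 dB
∠L = (5.71°) − (11.31°) = -5.60°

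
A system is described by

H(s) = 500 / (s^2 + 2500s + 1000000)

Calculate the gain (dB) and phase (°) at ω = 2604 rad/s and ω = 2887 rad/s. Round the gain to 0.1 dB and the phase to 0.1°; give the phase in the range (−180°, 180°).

ω = 2604: -84.8 dB, -131.6°; ω = 2887: -86.3 dB, -135.5°

Substitute s = j2604:
Numerator: 500 = 500 + j0
Denominator: (j2604)^2 + 2500(j2604) + 1000000 = -5780816 + j6510000
|N| = √(500² + 0²) ≈ 500, ∠N ≈ 0.00°
|D| = √(5780816² + 6510000²) ≈ 8.7062e+06, ∠D ≈ 131.60°
|H| = 500 / 8.7062e+06 ≈ 5.743e-05
Gain = 20 log₁₀(5.743e-05) ≈ -84.82 dB
∠H = 0.00° − 131.60° = -131.60°

Substitute s = j2887:
Numerator: 500 = 500 + j0
Denominator: (j2887)^2 + 2500(j2887) + 1000000 = -7334769 + j7217500
|N| = √(500² + 0²) ≈ 500, ∠N ≈ 0.00°
|D| = √(7334769² + 7217500²) ≈ 1.029e+07, ∠D ≈ 135.46°
|H| = 500 / 1.029e+07 ≈ 4.8591e-05
Gain = 20 log₁₀(4.8591e-05) ≈ -86.27 dB
∠H = 0.00° − 135.46° = -135.46°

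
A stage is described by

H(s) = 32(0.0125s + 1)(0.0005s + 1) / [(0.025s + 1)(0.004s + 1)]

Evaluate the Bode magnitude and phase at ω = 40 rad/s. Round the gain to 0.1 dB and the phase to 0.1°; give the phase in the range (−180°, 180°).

At ω = 40 rad/s:
zero (1 + j40·0.0125) = 1 + j0.5 → |·| ≈ 1.118, ∠ ≈ 26.57°
zero (1 + j40·0.0005) = 1 + j0.02 → |·| ≈ 1.0002, ∠ ≈ 1.15°
pole (1 + j40·0.025) = 1 + j1 → |·| ≈ 1.4142, ∠ ≈ 45.00°
pole (1 + j40·0.004) = 1 + j0.16 → |·| ≈ 1.0127, ∠ ≈ 9.09°
|H| = 32 · 1.118 · 1.0002 / (1.4142 · 1.0127) ≈ 24.985
Gain = 20 log₁₀(24.985) ≈ 27.95 dB
∠H = (26.57° + 1.15°) − (45.00° + 9.09°) = -26.37°

28.0 dB, -26.4°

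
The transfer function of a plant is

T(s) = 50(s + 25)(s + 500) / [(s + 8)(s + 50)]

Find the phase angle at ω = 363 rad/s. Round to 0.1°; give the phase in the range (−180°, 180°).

At s = jω = j363:
zero (s+25): 25 + j363 → |·| = √(25²+363²) = √132394 ≈ 363.86, ∠ = arctan(363/25) ≈ 86.06°
zero (s+500): 500 + j363 → |·| = √(500²+363²) = √381769 ≈ 617.87, ∠ = arctan(363/500) ≈ 35.98°
pole (s+8): 8 + j363 → |·| = √(8²+363²) = √131833 ≈ 363.09, ∠ = arctan(363/8) ≈ 88.74°
pole (s+50): 50 + j363 → |·| = √(50²+363²) = √134269 ≈ 366.43, ∠ = arctan(363/50) ≈ 82.16°
∠T = 122.04° − 170.90° = -48.86°

-48.9°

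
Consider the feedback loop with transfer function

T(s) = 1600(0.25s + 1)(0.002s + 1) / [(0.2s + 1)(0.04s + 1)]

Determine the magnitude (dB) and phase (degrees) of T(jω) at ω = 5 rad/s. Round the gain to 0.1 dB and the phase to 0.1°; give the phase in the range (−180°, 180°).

At ω = 5 rad/s:
zero (1 + j5·0.25) = 1 + j1.25 → |·| ≈ 1.6008, ∠ ≈ 51.34°
zero (1 + j5·0.002) = 1 + j0.01 → |·| ≈ 1, ∠ ≈ 0.57°
pole (1 + j5·0.2) = 1 + j1 → |·| ≈ 1.4142, ∠ ≈ 45.00°
pole (1 + j5·0.04) = 1 + j0.2 → |·| ≈ 1.0198, ∠ ≈ 11.31°
|T| = 1600 · 1.6008 · 1 / (1.4142 · 1.0198) ≈ 1776
Gain = 20 log₁₀(1776) ≈ 64.99 dB
∠T = (51.34° + 0.57°) − (45.00° + 11.31°) = -4.40°

65.0 dB, -4.4°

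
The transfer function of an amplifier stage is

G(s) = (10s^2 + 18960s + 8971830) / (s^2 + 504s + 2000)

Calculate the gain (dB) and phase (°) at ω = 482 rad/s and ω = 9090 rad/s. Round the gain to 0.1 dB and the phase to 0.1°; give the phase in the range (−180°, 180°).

Substitute s = j482:
Numerator: 10(j482)^2 + 18960(j482) + 8971830 = 6648590 + j9138720
Denominator: (j482)^2 + 504(j482) + 2000 = -230324 + j242928
|N| = √(6648590² + 9138720²) ≈ 1.1301e+07, ∠N ≈ 53.96°
|D| = √(230324² + 242928²) ≈ 3.3476e+05, ∠D ≈ 133.47°
|G| = 1.1301e+07 / 3.3476e+05 ≈ 33.759
Gain = 20 log₁₀(33.759) ≈ 30.57 dB
∠G = 53.96° − 133.47° = -79.51°

Substitute s = j9090:
Numerator: 10(j9090)^2 + 18960(j9090) + 8971830 = -817309170 + j172346400
Denominator: (j9090)^2 + 504(j9090) + 2000 = -82626100 + j4581360
|N| = √(817309170² + 172346400²) ≈ 8.3528e+08, ∠N ≈ 168.09°
|D| = √(82626100² + 4581360²) ≈ 8.2753e+07, ∠D ≈ 176.83°
|G| = 8.3528e+08 / 8.2753e+07 ≈ 10.094
Gain = 20 log₁₀(10.094) ≈ 20.08 dB
∠G = 168.09° − 176.83° = -8.74°

ω = 482: 30.6 dB, -79.5°; ω = 9090: 20.1 dB, -8.7°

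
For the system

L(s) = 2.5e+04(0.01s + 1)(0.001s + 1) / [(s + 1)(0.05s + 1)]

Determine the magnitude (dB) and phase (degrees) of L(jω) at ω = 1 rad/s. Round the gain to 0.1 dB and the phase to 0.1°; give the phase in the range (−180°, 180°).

At ω = 1 rad/s:
zero (1 + j1·0.01) = 1 + j0.01 → |·| ≈ 1, ∠ ≈ 0.57°
zero (1 + j1·0.001) = 1 + j0.001 → |·| ≈ 1, ∠ ≈ 0.06°
pole (1 + j1·1) = 1 + j1 → |·| ≈ 1.4142, ∠ ≈ 45.00°
pole (1 + j1·0.05) = 1 + j0.05 → |·| ≈ 1.0012, ∠ ≈ 2.86°
|L| = 2.5e+04 · 1 · 1 / (1.4142 · 1.0012) ≈ 17657
Gain = 20 log₁₀(17657) ≈ 84.94 dB
∠L = (0.57° + 0.06°) − (45.00° + 2.86°) = -47.23°

84.9 dB, -47.2°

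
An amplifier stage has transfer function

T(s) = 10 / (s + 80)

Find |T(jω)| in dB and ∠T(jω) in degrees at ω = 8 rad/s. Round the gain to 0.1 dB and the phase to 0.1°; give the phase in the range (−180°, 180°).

At s = jω = j8:
pole (s+80): 80 + j8 → |·| = √(80²+8²) = √6464 ≈ 80.399, ∠ = arctan(8/80) ≈ 5.71°
|T| = 10 / 80.399 ≈ 0.12438
Gain = 20 log₁₀(0.12438) ≈ -18.10 dB
∠T = 0.00° − 5.71° = -5.71°

-18.1 dB, -5.7°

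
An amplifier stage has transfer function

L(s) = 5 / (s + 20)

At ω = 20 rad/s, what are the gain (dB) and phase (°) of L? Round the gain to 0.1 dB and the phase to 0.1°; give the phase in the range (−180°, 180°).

At s = jω = j20:
pole (s+20): 20 + j20 → |·| = √(20²+20²) = √800 ≈ 28.284, ∠ = arctan(20/20) ≈ 45.00°
|L| = 5 / 28.284 ≈ 0.17678
Gain = 20 log₁₀(0.17678) ≈ -15.05 dB
∠L = 0.00° − 45.00° = -45.00°

-15.1 dB, -45.0°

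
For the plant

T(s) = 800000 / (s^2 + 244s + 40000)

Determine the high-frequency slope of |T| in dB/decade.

-40 dB/decade

Each pole contributes −20 dB/decade at high frequency; each zero contributes +20 dB/decade.
Net: 0 zero(s) − 2 pole(s) → -40 dB/decade.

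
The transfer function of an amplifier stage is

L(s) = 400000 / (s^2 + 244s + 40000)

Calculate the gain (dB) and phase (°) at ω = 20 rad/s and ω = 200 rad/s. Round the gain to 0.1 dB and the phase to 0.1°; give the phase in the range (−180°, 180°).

At s = jω = j20:
quadratic: (j20)² + 244·j20 + 40000 = 39600 + j4880 → |·| ≈ 39900, ∠ ≈ 7.03°
|L| = 400000 / 39900 ≈ 10.025
Gain = 20 log₁₀(10.025) ≈ 20.02 dB
∠L = 0.00° − 7.03° = -7.03°

At s = jω = j200:
quadratic: (j200)² + 244·j200 + 40000 = 0 + j48800 → |·| ≈ 48800, ∠ ≈ 90.00°
|L| = 400000 / 48800 ≈ 8.1967
Gain = 20 log₁₀(8.1967) ≈ 18.27 dB
∠L = 0.00° − 90.00° = -90.00°

ω = 20: 20.0 dB, -7.0°; ω = 200: 18.3 dB, -90.0°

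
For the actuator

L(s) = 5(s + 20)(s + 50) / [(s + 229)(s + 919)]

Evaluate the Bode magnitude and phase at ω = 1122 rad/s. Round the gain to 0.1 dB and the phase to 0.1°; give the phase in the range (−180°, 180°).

11.6 dB, 47.3°

At s = jω = j1122:
zero (s+20): 20 + j1122 → |·| = √(20²+1122²) = √1259284 ≈ 1122.2, ∠ = arctan(1122/20) ≈ 88.98°
zero (s+50): 50 + j1122 → |·| = √(50²+1122²) = √1261384 ≈ 1123.1, ∠ = arctan(1122/50) ≈ 87.45°
pole (s+229): 229 + j1122 → |·| = √(229²+1122²) = √1311325 ≈ 1145.1, ∠ = arctan(1122/229) ≈ 78.46°
pole (s+919): 919 + j1122 → |·| = √(919²+1122²) = √2103445 ≈ 1450.3, ∠ = arctan(1122/919) ≈ 50.68°
|L| = 5 · 1.2603e+06 / 1.6607e+06 ≈ 3.7945
Gain = 20 log₁₀(3.7945) ≈ 11.58 dB
∠L = 176.43° − 129.14° = 47.29°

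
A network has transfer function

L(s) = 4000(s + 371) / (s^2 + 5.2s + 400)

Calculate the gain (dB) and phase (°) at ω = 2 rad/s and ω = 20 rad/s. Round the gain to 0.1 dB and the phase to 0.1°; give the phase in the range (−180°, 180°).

ω = 2: 71.5 dB, -1.2°; ω = 20: 83.1 dB, -86.9°

At s = jω = j2:
zero (s+371): 371 + j2 → |·| = √(371²+2²) = √137645 ≈ 371.01, ∠ = arctan(2/371) ≈ 0.31°
quadratic: (j2)² + 5.2·j2 + 400 = 396 + j10.4 → |·| ≈ 396.14, ∠ ≈ 1.50°
|L| = 4000 · 371.01 / 396.14 ≈ 3746.3
Gain = 20 log₁₀(3746.3) ≈ 71.47 dB
∠L = 0.31° − 1.50° = -1.19°

At s = jω = j20:
zero (s+371): 371 + j20 → |·| = √(371²+20²) = √138041 ≈ 371.54, ∠ = arctan(20/371) ≈ 3.09°
quadratic: (j20)² + 5.2·j20 + 400 = 0 + j104 → |·| ≈ 104, ∠ ≈ 90.00°
|L| = 4000 · 371.54 / 104 ≈ 14290
Gain = 20 log₁₀(14290) ≈ 83.10 dB
∠L = 3.09° − 90.00° = -86.91°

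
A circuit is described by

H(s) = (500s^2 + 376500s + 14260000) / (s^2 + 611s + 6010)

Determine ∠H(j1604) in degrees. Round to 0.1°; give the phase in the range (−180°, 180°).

Substitute s = j1604:
Numerator: 500(j1604)^2 + 376500(j1604) + 14260000 = -1272148000 + j603906000
Denominator: (j1604)^2 + 611(j1604) + 6010 = -2566806 + j980044
|N| = √(1272148000² + 603906000²) ≈ 1.4082e+09, ∠N ≈ 154.61°
|D| = √(2566806² + 980044²) ≈ 2.7475e+06, ∠D ≈ 159.10°
∠H = 154.61° − 159.10° = -4.49°

-4.5°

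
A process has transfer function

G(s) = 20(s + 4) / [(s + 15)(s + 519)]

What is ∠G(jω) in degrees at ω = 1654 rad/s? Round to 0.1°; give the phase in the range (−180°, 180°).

At s = jω = j1654:
zero (s+4): 4 + j1654 → |·| = √(4²+1654²) = √2735732 ≈ 1654, ∠ = arctan(1654/4) ≈ 89.86°
pole (s+15): 15 + j1654 → |·| = √(15²+1654²) = √2735941 ≈ 1654.1, ∠ = arctan(1654/15) ≈ 89.48°
pole (s+519): 519 + j1654 → |·| = √(519²+1654²) = √3005077 ≈ 1733.5, ∠ = arctan(1654/519) ≈ 72.58°
∠G = 89.86° − 162.06° = -72.20°

-72.2°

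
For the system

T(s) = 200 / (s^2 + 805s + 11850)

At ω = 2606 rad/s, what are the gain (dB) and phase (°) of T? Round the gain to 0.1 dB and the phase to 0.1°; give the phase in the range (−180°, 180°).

Substitute s = j2606:
Numerator: 200 = 200 + j0
Denominator: (j2606)^2 + 805(j2606) + 11850 = -6779386 + j2097830
|N| = √(200² + 0²) ≈ 200, ∠N ≈ 0.00°
|D| = √(6779386² + 2097830²) ≈ 7.0965e+06, ∠D ≈ 162.81°
|T| = 200 / 7.0965e+06 ≈ 2.8183e-05
Gain = 20 log₁₀(2.8183e-05) ≈ -91.00 dB
∠T = 0.00° − 162.81° = -162.81°

-91.0 dB, -162.8°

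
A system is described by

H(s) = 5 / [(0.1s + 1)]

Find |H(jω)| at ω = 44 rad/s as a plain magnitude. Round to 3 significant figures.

At ω = 44 rad/s:
pole (1 + j44·0.1) = 1 + j4.4 → |·| ≈ 4.5122, ∠ ≈ 77.20°
|H| = 5 · 1 / (4.5122) ≈ 1.1081

1.11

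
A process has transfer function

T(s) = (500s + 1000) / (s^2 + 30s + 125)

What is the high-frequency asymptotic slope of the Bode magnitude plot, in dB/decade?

-20 dB/decade

Each pole contributes −20 dB/decade at high frequency; each zero contributes +20 dB/decade.
Net: 1 zero(s) − 2 pole(s) → -20 dB/decade.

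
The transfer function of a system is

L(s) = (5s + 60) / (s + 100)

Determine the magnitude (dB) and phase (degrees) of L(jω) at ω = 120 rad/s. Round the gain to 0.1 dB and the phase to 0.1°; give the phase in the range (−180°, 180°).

Substitute s = j120:
Numerator: 5(j120) + 60 = 60 + j600
Denominator: (j120) + 100 = 100 + j120
|N| = √(60² + 600²) ≈ 602.99, ∠N ≈ 84.29°
|D| = √(100² + 120²) ≈ 156.2, ∠D ≈ 50.19°
|L| = 602.99 / 156.2 ≈ 3.8604
Gain = 20 log₁₀(3.8604) ≈ 11.73 dB
∠L = 84.29° − 50.19° = 34.10°

11.7 dB, 34.1°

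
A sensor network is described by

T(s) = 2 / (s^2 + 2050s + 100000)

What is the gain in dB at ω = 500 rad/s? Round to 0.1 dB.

Substitute s = j500:
Numerator: 2 = 2 + j0
Denominator: (j500)^2 + 2050(j500) + 100000 = -150000 + j1025000
|N| = √(2² + 0²) ≈ 2, ∠N ≈ 0.00°
|D| = √(150000² + 1025000²) ≈ 1.0359e+06, ∠D ≈ 98.33°
|T| = 2 / 1.0359e+06 ≈ 1.9307e-06
Gain = 20 log₁₀(1.9307e-06) ≈ -114.29 dB

-114.3 dB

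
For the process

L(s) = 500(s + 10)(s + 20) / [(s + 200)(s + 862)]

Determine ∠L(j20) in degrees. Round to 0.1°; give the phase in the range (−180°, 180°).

At s = jω = j20:
zero (s+10): 10 + j20 → |·| = √(10²+20²) = √500 ≈ 22.361, ∠ = arctan(20/10) ≈ 63.43°
zero (s+20): 20 + j20 → |·| = √(20²+20²) = √800 ≈ 28.284, ∠ = arctan(20/20) ≈ 45.00°
pole (s+200): 200 + j20 → |·| = √(200²+20²) = √40400 ≈ 201, ∠ = arctan(20/200) ≈ 5.71°
pole (s+862): 862 + j20 → |·| = √(862²+20²) = √743444 ≈ 862.23, ∠ = arctan(20/862) ≈ 1.33°
∠L = 108.43° − 7.04° = 101.39°

101.4°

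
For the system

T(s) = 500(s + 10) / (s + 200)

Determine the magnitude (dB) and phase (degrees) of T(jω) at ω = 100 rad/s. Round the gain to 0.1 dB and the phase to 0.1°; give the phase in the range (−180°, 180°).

At s = jω = j100:
zero (s+10): 10 + j100 → |·| = √(10²+100²) = √10100 ≈ 100.5, ∠ = arctan(100/10) ≈ 84.29°
pole (s+200): 200 + j100 → |·| = √(200²+100²) = √50000 ≈ 223.61, ∠ = arctan(100/200) ≈ 26.57°
|T| = 500 · 100.5 / 223.61 ≈ 224.72
Gain = 20 log₁₀(224.72) ≈ 47.03 dB
∠T = 84.29° − 26.57° = 57.72°

47.0 dB, 57.7°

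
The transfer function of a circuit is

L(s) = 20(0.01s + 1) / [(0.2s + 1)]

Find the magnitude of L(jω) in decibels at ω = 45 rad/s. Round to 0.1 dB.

At ω = 45 rad/s:
zero (1 + j45·0.01) = 1 + j0.45 → |·| ≈ 1.0966, ∠ ≈ 24.23°
pole (1 + j45·0.2) = 1 + j9 → |·| ≈ 9.0554, ∠ ≈ 83.66°
|L| = 20 · 1.0966 / (9.0554) ≈ 2.422
Gain = 20 log₁₀(2.422) ≈ 7.68 dB

7.7 dB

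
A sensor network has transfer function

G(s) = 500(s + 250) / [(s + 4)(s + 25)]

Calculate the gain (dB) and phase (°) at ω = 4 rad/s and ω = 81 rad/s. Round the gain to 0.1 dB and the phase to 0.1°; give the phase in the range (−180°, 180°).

ω = 4: 58.8 dB, -53.2°; ω = 81: 25.6 dB, -142.1°

At s = jω = j4:
zero (s+250): 250 + j4 → |·| = √(250²+4²) = √62516 ≈ 250.03, ∠ = arctan(4/250) ≈ 0.92°
pole (s+4): 4 + j4 → |·| = √(4²+4²) = √32 ≈ 5.6569, ∠ = arctan(4/4) ≈ 45.00°
pole (s+25): 25 + j4 → |·| = √(25²+4²) = √641 ≈ 25.318, ∠ = arctan(4/25) ≈ 9.09°
|G| = 500 · 250.03 / 143.22 ≈ 872.89
Gain = 20 log₁₀(872.89) ≈ 58.82 dB
∠G = 0.92° − 54.09° = -53.17°

At s = jω = j81:
zero (s+250): 250 + j81 → |·| = √(250²+81²) = √69061 ≈ 262.79, ∠ = arctan(81/250) ≈ 17.95°
pole (s+4): 4 + j81 → |·| = √(4²+81²) = √6577 ≈ 81.099, ∠ = arctan(81/4) ≈ 87.17°
pole (s+25): 25 + j81 → |·| = √(25²+81²) = √7186 ≈ 84.77, ∠ = arctan(81/25) ≈ 72.85°
|G| = 500 · 262.79 / 6874.8 ≈ 19.113
Gain = 20 log₁₀(19.113) ≈ 25.63 dB
∠G = 17.95° − 160.02° = -142.07°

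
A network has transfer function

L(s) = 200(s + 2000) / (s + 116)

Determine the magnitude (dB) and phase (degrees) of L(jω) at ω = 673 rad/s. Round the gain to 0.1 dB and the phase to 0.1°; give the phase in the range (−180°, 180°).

At s = jω = j673:
zero (s+2000): 2000 + j673 → |·| = √(2000²+673²) = √4452929 ≈ 2110.2, ∠ = arctan(673/2000) ≈ 18.60°
pole (s+116): 116 + j673 → |·| = √(116²+673²) = √466385 ≈ 682.92, ∠ = arctan(673/116) ≈ 80.22°
|L| = 200 · 2110.2 / 682.92 ≈ 617.99
Gain = 20 log₁₀(617.99) ≈ 55.82 dB
∠L = 18.60° − 80.22° = -61.62°

55.8 dB, -61.6°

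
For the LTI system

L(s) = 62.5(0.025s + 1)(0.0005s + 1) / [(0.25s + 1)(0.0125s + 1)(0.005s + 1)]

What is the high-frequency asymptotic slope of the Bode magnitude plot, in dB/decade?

Each pole contributes −20 dB/decade at high frequency; each zero contributes +20 dB/decade.
Net: 2 zero(s) − 3 pole(s) → -20 dB/decade.

-20 dB/decade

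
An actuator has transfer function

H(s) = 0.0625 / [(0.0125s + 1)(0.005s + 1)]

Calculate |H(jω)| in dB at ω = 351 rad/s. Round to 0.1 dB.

-43.3 dB

At ω = 351 rad/s:
pole (1 + j351·0.0125) = 1 + j4.3875 → |·| ≈ 4.5, ∠ ≈ 77.16°
pole (1 + j351·0.005) = 1 + j1.755 → |·| ≈ 2.0199, ∠ ≈ 60.33°
|H| = 0.0625 · 1 / (4.5 · 2.0199) ≈ 0.006876
Gain = 20 log₁₀(0.006876) ≈ -43.25 dB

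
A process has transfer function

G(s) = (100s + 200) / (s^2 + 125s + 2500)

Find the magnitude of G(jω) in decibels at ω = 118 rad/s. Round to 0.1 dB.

Substitute s = j118:
Numerator: 100(j118) + 200 = 200 + j11800
Denominator: (j118)^2 + 125(j118) + 2500 = -11424 + j14750
|N| = √(200² + 11800²) ≈ 11802, ∠N ≈ 89.03°
|D| = √(11424² + 14750²) ≈ 18657, ∠D ≈ 127.76°
|G| = 11802 / 18657 ≈ 0.63258
Gain = 20 log₁₀(0.63258) ≈ -3.98 dB

-4.0 dB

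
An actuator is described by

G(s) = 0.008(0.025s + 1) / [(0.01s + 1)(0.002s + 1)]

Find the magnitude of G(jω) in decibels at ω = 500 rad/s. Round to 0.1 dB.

-37.1 dB

At ω = 500 rad/s:
zero (1 + j500·0.025) = 1 + j12.5 → |·| ≈ 12.54, ∠ ≈ 85.43°
pole (1 + j500·0.01) = 1 + j5 → |·| ≈ 5.099, ∠ ≈ 78.69°
pole (1 + j500·0.002) = 1 + j1 → |·| ≈ 1.4142, ∠ ≈ 45.00°
|G| = 0.008 · 12.54 / (5.099 · 1.4142) ≈ 0.013912
Gain = 20 log₁₀(0.013912) ≈ -37.13 dB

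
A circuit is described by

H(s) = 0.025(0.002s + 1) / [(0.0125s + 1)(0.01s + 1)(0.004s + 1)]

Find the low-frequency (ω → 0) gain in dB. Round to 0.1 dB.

H(0) = 0.025 · 1 / 1 = 0.025
20 log₁₀(0.025) ≈ -32.04 dB

-32.0 dB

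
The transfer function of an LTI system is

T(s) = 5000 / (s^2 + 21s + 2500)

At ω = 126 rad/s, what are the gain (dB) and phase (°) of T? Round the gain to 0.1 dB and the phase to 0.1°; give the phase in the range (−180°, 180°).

At s = jω = j126:
quadratic: (j126)² + 21·j126 + 2500 = -13376 + j2646 → |·| ≈ 13635, ∠ ≈ 168.81°
|T| = 5000 / 13635 ≈ 0.3667
Gain = 20 log₁₀(0.3667) ≈ -8.71 dB
∠T = 0.00° − 168.81° = -168.81°

-8.7 dB, -168.8°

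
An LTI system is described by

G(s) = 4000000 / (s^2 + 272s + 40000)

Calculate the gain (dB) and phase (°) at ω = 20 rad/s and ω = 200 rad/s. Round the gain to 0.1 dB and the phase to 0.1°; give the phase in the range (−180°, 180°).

ω = 20: 40.0 dB, -7.8°; ω = 200: 37.3 dB, -90.0°

At s = jω = j20:
quadratic: (j20)² + 272·j20 + 40000 = 39600 + j5440 → |·| ≈ 39972, ∠ ≈ 7.82°
|G| = 4000000 / 39972 ≈ 100.07
Gain = 20 log₁₀(100.07) ≈ 40.01 dB
∠G = 0.00° − 7.82° = -7.82°

At s = jω = j200:
quadratic: (j200)² + 272·j200 + 40000 = 0 + j54400 → |·| ≈ 54400, ∠ ≈ 90.00°
|G| = 4000000 / 54400 ≈ 73.529
Gain = 20 log₁₀(73.529) ≈ 37.33 dB
∠G = 0.00° − 90.00° = -90.00°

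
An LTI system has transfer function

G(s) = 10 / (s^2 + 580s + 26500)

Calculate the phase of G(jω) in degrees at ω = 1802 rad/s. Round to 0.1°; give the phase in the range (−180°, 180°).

-162.0°

Substitute s = j1802:
Numerator: 10 = 10 + j0
Denominator: (j1802)^2 + 580(j1802) + 26500 = -3220704 + j1045160
|N| = √(10² + 0²) ≈ 10, ∠N ≈ 0.00°
|D| = √(3220704² + 1045160²) ≈ 3.386e+06, ∠D ≈ 162.02°
∠G = 0.00° − 162.02° = -162.02°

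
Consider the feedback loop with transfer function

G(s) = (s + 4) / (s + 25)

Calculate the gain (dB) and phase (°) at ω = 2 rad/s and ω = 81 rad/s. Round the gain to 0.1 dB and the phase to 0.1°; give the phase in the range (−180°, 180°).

At s = jω = j2:
zero (s+4): 4 + j2 → |·| = √(4²+2²) = √20 ≈ 4.4721, ∠ = arctan(2/4) ≈ 26.57°
pole (s+25): 25 + j2 → |·| = √(25²+2²) = √629 ≈ 25.08, ∠ = arctan(2/25) ≈ 4.57°
|G| = 1 · 4.4721 / 25.08 ≈ 0.17831
Gain = 20 log₁₀(0.17831) ≈ -14.98 dB
∠G = 26.57° − 4.57° = 22.00°

At s = jω = j81:
zero (s+4): 4 + j81 → |·| = √(4²+81²) = √6577 ≈ 81.099, ∠ = arctan(81/4) ≈ 87.17°
pole (s+25): 25 + j81 → |·| = √(25²+81²) = √7186 ≈ 84.77, ∠ = arctan(81/25) ≈ 72.85°
|G| = 1 · 81.099 / 84.77 ≈ 0.95669
Gain = 20 log₁₀(0.95669) ≈ -0.38 dB
∠G = 87.17° − 72.85° = 14.32°

ω = 2: -15.0 dB, 22.0°; ω = 81: -0.4 dB, 14.3°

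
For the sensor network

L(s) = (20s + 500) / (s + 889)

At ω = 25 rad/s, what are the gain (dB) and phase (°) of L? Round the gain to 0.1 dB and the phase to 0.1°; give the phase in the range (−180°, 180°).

-2.0 dB, 43.4°

Substitute s = j25:
Numerator: 20(j25) + 500 = 500 + j500
Denominator: (j25) + 889 = 889 + j25
|N| = √(500² + 500²) ≈ 707.11, ∠N ≈ 45.00°
|D| = √(889² + 25²) ≈ 889.35, ∠D ≈ 1.61°
|L| = 707.11 / 889.35 ≈ 0.79509
Gain = 20 log₁₀(0.79509) ≈ -1.99 dB
∠L = 45.00° − 1.61° = 43.39°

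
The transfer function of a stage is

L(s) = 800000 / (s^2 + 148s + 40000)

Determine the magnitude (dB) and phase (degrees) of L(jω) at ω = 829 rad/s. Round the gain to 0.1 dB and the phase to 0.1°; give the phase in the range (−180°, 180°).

At s = jω = j829:
quadratic: (j829)² + 148·j829 + 40000 = -647241 + j122692 → |·| ≈ 6.5877e+05, ∠ ≈ 169.27°
|L| = 800000 / 6.5877e+05 ≈ 1.2144
Gain = 20 log₁₀(1.2144) ≈ 1.69 dB
∠L = 0.00° − 169.27° = -169.27°

1.7 dB, -169.3°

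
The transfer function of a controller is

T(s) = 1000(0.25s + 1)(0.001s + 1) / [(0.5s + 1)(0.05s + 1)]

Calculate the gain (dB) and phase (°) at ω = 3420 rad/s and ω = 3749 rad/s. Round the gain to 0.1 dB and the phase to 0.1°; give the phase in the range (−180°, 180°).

ω = 3420: 20.4 dB, -16.0°; ω = 3749: 20.3 dB, -14.7°

At ω = 3420 rad/s:
zero (1 + j3420·0.25) = 1 + j855 → |·| ≈ 855, ∠ ≈ 89.93°
zero (1 + j3420·0.001) = 1 + j3.42 → |·| ≈ 3.5632, ∠ ≈ 73.70°
pole (1 + j3420·0.5) = 1 + j1710 → |·| ≈ 1710, ∠ ≈ 89.97°
pole (1 + j3420·0.05) = 1 + j171 → |·| ≈ 171, ∠ ≈ 89.66°
|T| = 1000 · 855 · 3.5632 / (1710 · 171) ≈ 10.419
Gain = 20 log₁₀(10.419) ≈ 20.36 dB
∠T = (89.93° + 73.70°) − (89.97° + 89.66°) = -16.00°

At ω = 3749 rad/s:
zero (1 + j3749·0.25) = 1 + j937.25 → |·| ≈ 937.25, ∠ ≈ 89.94°
zero (1 + j3749·0.001) = 1 + j3.749 → |·| ≈ 3.8801, ∠ ≈ 75.06°
pole (1 + j3749·0.5) = 1 + j1874.5 → |·| ≈ 1874.5, ∠ ≈ 89.97°
pole (1 + j3749·0.05) = 1 + j187.45 → |·| ≈ 187.45, ∠ ≈ 89.69°
|T| = 1000 · 937.25 · 3.8801 / (1874.5 · 187.45) ≈ 10.35
Gain = 20 log₁₀(10.35) ≈ 20.30 dB
∠T = (89.94° + 75.06°) − (89.97° + 89.69°) = -14.66°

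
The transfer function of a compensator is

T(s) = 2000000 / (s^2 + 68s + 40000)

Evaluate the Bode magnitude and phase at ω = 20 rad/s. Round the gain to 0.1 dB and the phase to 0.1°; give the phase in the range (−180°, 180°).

34.1 dB, -2.0°

At s = jω = j20:
quadratic: (j20)² + 68·j20 + 40000 = 39600 + j1360 → |·| ≈ 39623, ∠ ≈ 1.97°
|T| = 2000000 / 39623 ≈ 50.476
Gain = 20 log₁₀(50.476) ≈ 34.06 dB
∠T = 0.00° − 1.97° = -1.97°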